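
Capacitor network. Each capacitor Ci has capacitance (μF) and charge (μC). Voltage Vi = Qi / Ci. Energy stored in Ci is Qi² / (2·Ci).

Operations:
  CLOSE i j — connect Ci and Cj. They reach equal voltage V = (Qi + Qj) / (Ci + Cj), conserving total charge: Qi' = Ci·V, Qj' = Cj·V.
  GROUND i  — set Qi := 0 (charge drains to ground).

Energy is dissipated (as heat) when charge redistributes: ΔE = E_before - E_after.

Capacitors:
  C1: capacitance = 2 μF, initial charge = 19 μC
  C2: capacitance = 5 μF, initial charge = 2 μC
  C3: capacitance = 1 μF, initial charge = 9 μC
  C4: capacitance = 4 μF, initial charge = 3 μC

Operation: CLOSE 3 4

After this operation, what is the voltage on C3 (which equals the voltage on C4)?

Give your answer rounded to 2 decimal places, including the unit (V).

Answer: 2.40 V

Derivation:
Initial: C1(2μF, Q=19μC, V=9.50V), C2(5μF, Q=2μC, V=0.40V), C3(1μF, Q=9μC, V=9.00V), C4(4μF, Q=3μC, V=0.75V)
Op 1: CLOSE 3-4: Q_total=12.00, C_total=5.00, V=2.40; Q3=2.40, Q4=9.60; dissipated=27.225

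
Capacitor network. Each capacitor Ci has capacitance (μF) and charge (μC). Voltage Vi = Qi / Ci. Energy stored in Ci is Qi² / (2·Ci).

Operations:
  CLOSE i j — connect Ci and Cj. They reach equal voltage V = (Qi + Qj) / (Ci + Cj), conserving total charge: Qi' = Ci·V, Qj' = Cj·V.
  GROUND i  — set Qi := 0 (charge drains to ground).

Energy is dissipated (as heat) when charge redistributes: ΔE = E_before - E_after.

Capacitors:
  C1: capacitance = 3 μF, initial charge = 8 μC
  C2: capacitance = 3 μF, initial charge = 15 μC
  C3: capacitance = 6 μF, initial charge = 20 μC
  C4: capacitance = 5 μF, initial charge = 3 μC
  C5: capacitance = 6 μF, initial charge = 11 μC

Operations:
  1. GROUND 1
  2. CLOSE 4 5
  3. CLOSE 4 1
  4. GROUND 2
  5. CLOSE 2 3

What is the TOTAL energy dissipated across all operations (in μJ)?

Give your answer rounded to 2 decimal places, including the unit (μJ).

Answer: 62.87 μJ

Derivation:
Initial: C1(3μF, Q=8μC, V=2.67V), C2(3μF, Q=15μC, V=5.00V), C3(6μF, Q=20μC, V=3.33V), C4(5μF, Q=3μC, V=0.60V), C5(6μF, Q=11μC, V=1.83V)
Op 1: GROUND 1: Q1=0; energy lost=10.667
Op 2: CLOSE 4-5: Q_total=14.00, C_total=11.00, V=1.27; Q4=6.36, Q5=7.64; dissipated=2.074
Op 3: CLOSE 4-1: Q_total=6.36, C_total=8.00, V=0.80; Q4=3.98, Q1=2.39; dissipated=1.519
Op 4: GROUND 2: Q2=0; energy lost=37.500
Op 5: CLOSE 2-3: Q_total=20.00, C_total=9.00, V=2.22; Q2=6.67, Q3=13.33; dissipated=11.111
Total dissipated: 62.871 μJ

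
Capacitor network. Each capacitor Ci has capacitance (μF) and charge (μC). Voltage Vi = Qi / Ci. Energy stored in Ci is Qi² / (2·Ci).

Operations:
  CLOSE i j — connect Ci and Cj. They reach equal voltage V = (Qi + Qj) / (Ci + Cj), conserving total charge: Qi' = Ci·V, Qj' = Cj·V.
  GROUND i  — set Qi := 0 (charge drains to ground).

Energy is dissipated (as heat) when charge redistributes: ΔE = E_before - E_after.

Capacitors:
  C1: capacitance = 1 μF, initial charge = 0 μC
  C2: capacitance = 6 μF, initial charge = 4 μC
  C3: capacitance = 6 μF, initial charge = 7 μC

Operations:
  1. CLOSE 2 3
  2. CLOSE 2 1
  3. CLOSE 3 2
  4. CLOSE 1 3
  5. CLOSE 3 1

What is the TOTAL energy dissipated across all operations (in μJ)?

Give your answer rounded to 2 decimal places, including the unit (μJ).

Initial: C1(1μF, Q=0μC, V=0.00V), C2(6μF, Q=4μC, V=0.67V), C3(6μF, Q=7μC, V=1.17V)
Op 1: CLOSE 2-3: Q_total=11.00, C_total=12.00, V=0.92; Q2=5.50, Q3=5.50; dissipated=0.375
Op 2: CLOSE 2-1: Q_total=5.50, C_total=7.00, V=0.79; Q2=4.71, Q1=0.79; dissipated=0.360
Op 3: CLOSE 3-2: Q_total=10.21, C_total=12.00, V=0.85; Q3=5.11, Q2=5.11; dissipated=0.026
Op 4: CLOSE 1-3: Q_total=5.89, C_total=7.00, V=0.84; Q1=0.84, Q3=5.05; dissipated=0.002
Op 5: CLOSE 3-1: Q_total=5.89, C_total=7.00, V=0.84; Q3=5.05, Q1=0.84; dissipated=0.000
Total dissipated: 0.763 μJ

Answer: 0.76 μJ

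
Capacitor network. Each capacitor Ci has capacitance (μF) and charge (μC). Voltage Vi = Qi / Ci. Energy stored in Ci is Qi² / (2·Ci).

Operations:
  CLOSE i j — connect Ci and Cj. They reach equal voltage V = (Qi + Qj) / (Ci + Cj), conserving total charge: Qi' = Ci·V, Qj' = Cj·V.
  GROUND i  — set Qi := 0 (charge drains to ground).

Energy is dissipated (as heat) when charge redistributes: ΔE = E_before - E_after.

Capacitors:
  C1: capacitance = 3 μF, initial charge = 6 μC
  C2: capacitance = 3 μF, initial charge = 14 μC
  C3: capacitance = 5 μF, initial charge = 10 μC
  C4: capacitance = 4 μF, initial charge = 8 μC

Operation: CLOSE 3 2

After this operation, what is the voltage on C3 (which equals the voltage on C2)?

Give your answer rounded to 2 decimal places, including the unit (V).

Initial: C1(3μF, Q=6μC, V=2.00V), C2(3μF, Q=14μC, V=4.67V), C3(5μF, Q=10μC, V=2.00V), C4(4μF, Q=8μC, V=2.00V)
Op 1: CLOSE 3-2: Q_total=24.00, C_total=8.00, V=3.00; Q3=15.00, Q2=9.00; dissipated=6.667

Answer: 3.00 V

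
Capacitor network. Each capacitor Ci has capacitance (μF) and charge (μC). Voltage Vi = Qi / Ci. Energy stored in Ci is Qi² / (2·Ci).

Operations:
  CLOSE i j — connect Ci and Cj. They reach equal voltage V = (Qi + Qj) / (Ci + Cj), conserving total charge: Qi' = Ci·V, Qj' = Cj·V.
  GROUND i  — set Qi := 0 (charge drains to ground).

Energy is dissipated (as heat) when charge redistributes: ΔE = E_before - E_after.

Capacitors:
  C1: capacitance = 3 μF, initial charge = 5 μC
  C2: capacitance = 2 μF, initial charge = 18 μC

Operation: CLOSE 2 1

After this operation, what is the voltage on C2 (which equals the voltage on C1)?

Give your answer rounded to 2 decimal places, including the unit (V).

Answer: 4.60 V

Derivation:
Initial: C1(3μF, Q=5μC, V=1.67V), C2(2μF, Q=18μC, V=9.00V)
Op 1: CLOSE 2-1: Q_total=23.00, C_total=5.00, V=4.60; Q2=9.20, Q1=13.80; dissipated=32.267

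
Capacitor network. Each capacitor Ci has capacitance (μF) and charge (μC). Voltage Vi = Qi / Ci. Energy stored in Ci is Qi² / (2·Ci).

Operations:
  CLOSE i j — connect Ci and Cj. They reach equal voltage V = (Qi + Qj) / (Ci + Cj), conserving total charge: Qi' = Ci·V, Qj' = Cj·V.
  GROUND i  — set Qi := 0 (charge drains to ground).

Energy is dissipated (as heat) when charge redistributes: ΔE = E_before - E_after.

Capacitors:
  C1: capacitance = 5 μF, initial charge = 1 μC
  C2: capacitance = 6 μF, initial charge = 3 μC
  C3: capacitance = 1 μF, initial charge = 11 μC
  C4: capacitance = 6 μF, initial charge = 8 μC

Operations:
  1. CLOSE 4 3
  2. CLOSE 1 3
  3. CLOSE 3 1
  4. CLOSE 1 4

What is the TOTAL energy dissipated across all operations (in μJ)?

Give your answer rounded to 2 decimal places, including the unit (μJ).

Initial: C1(5μF, Q=1μC, V=0.20V), C2(6μF, Q=3μC, V=0.50V), C3(1μF, Q=11μC, V=11.00V), C4(6μF, Q=8μC, V=1.33V)
Op 1: CLOSE 4-3: Q_total=19.00, C_total=7.00, V=2.71; Q4=16.29, Q3=2.71; dissipated=40.048
Op 2: CLOSE 1-3: Q_total=3.71, C_total=6.00, V=0.62; Q1=3.10, Q3=0.62; dissipated=2.634
Op 3: CLOSE 3-1: Q_total=3.71, C_total=6.00, V=0.62; Q3=0.62, Q1=3.10; dissipated=0.000
Op 4: CLOSE 1-4: Q_total=19.38, C_total=11.00, V=1.76; Q1=8.81, Q4=10.57; dissipated=5.986
Total dissipated: 48.668 μJ

Answer: 48.67 μJ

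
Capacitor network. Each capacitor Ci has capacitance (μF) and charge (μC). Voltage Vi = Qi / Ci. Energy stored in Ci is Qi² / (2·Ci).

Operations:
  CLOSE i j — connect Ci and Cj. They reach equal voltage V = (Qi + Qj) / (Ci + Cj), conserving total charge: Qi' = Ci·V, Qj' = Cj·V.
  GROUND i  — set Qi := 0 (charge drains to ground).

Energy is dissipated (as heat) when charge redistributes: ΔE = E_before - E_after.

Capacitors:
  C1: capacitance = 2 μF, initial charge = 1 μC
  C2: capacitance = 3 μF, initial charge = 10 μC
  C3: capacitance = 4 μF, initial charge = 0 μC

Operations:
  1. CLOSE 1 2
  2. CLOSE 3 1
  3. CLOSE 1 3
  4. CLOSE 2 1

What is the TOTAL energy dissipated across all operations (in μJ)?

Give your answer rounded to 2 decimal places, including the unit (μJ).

Initial: C1(2μF, Q=1μC, V=0.50V), C2(3μF, Q=10μC, V=3.33V), C3(4μF, Q=0μC, V=0.00V)
Op 1: CLOSE 1-2: Q_total=11.00, C_total=5.00, V=2.20; Q1=4.40, Q2=6.60; dissipated=4.817
Op 2: CLOSE 3-1: Q_total=4.40, C_total=6.00, V=0.73; Q3=2.93, Q1=1.47; dissipated=3.227
Op 3: CLOSE 1-3: Q_total=4.40, C_total=6.00, V=0.73; Q1=1.47, Q3=2.93; dissipated=0.000
Op 4: CLOSE 2-1: Q_total=8.07, C_total=5.00, V=1.61; Q2=4.84, Q1=3.23; dissipated=1.291
Total dissipated: 9.334 μJ

Answer: 9.33 μJ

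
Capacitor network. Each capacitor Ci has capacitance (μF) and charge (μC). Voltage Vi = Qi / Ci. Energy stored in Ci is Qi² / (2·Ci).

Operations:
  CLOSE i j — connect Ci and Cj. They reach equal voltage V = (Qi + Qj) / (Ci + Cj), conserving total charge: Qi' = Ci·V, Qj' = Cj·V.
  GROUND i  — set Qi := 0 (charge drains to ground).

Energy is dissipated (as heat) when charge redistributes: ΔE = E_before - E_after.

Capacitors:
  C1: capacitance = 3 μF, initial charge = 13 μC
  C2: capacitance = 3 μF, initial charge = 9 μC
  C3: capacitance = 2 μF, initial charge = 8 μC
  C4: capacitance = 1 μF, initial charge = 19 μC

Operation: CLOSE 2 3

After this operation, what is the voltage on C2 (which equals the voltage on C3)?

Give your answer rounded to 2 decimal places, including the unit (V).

Answer: 3.40 V

Derivation:
Initial: C1(3μF, Q=13μC, V=4.33V), C2(3μF, Q=9μC, V=3.00V), C3(2μF, Q=8μC, V=4.00V), C4(1μF, Q=19μC, V=19.00V)
Op 1: CLOSE 2-3: Q_total=17.00, C_total=5.00, V=3.40; Q2=10.20, Q3=6.80; dissipated=0.600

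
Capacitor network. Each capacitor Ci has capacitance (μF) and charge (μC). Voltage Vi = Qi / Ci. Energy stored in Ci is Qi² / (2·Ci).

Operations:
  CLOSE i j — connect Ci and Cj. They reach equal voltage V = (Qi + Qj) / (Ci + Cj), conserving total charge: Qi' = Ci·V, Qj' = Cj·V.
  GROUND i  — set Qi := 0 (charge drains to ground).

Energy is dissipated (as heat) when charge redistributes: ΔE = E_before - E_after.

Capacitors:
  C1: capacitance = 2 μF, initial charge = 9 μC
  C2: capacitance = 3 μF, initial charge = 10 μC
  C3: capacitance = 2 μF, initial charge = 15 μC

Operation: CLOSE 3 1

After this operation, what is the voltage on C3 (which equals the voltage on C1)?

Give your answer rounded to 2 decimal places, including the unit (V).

Answer: 6.00 V

Derivation:
Initial: C1(2μF, Q=9μC, V=4.50V), C2(3μF, Q=10μC, V=3.33V), C3(2μF, Q=15μC, V=7.50V)
Op 1: CLOSE 3-1: Q_total=24.00, C_total=4.00, V=6.00; Q3=12.00, Q1=12.00; dissipated=4.500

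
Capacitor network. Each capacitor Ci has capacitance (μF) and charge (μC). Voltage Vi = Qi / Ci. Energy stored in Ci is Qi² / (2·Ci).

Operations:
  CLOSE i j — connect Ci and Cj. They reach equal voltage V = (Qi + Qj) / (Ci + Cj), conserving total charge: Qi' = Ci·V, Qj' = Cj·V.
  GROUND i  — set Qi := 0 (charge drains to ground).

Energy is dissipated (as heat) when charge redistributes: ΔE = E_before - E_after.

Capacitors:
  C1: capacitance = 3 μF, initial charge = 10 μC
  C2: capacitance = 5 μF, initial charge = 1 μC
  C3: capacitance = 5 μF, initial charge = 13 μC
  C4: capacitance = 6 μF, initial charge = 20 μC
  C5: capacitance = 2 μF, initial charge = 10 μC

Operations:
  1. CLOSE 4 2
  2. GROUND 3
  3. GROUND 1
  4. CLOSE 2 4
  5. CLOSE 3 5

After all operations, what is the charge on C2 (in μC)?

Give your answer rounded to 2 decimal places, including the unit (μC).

Initial: C1(3μF, Q=10μC, V=3.33V), C2(5μF, Q=1μC, V=0.20V), C3(5μF, Q=13μC, V=2.60V), C4(6μF, Q=20μC, V=3.33V), C5(2μF, Q=10μC, V=5.00V)
Op 1: CLOSE 4-2: Q_total=21.00, C_total=11.00, V=1.91; Q4=11.45, Q2=9.55; dissipated=13.388
Op 2: GROUND 3: Q3=0; energy lost=16.900
Op 3: GROUND 1: Q1=0; energy lost=16.667
Op 4: CLOSE 2-4: Q_total=21.00, C_total=11.00, V=1.91; Q2=9.55, Q4=11.45; dissipated=0.000
Op 5: CLOSE 3-5: Q_total=10.00, C_total=7.00, V=1.43; Q3=7.14, Q5=2.86; dissipated=17.857
Final charges: Q1=0.00, Q2=9.55, Q3=7.14, Q4=11.45, Q5=2.86

Answer: 9.55 μC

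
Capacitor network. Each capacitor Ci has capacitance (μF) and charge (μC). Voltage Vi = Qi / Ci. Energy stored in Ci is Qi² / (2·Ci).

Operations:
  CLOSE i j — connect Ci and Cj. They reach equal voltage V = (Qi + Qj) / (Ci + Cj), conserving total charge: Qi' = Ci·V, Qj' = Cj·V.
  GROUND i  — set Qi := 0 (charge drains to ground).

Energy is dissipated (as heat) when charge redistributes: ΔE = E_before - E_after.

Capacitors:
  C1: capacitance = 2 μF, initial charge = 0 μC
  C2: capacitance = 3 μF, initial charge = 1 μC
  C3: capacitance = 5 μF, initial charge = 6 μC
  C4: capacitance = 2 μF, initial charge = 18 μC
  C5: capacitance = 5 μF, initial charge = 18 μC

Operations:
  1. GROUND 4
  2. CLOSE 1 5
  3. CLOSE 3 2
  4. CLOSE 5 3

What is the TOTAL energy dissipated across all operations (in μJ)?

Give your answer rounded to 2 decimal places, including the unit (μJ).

Answer: 94.56 μJ

Derivation:
Initial: C1(2μF, Q=0μC, V=0.00V), C2(3μF, Q=1μC, V=0.33V), C3(5μF, Q=6μC, V=1.20V), C4(2μF, Q=18μC, V=9.00V), C5(5μF, Q=18μC, V=3.60V)
Op 1: GROUND 4: Q4=0; energy lost=81.000
Op 2: CLOSE 1-5: Q_total=18.00, C_total=7.00, V=2.57; Q1=5.14, Q5=12.86; dissipated=9.257
Op 3: CLOSE 3-2: Q_total=7.00, C_total=8.00, V=0.88; Q3=4.38, Q2=2.62; dissipated=0.704
Op 4: CLOSE 5-3: Q_total=17.23, C_total=10.00, V=1.72; Q5=8.62, Q3=8.62; dissipated=3.597
Total dissipated: 94.559 μJ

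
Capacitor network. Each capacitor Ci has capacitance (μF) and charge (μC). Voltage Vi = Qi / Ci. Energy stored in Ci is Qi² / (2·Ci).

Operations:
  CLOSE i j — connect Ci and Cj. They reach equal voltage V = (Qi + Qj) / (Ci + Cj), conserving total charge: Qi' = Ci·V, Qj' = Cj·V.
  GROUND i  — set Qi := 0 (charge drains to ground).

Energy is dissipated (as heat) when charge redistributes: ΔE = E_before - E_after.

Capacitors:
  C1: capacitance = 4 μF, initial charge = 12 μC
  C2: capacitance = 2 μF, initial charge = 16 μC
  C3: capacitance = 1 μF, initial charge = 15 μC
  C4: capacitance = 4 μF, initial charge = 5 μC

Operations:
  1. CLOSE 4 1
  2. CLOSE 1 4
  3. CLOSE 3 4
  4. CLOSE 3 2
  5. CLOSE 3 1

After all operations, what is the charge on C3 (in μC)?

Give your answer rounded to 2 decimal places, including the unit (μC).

Answer: 3.08 μC

Derivation:
Initial: C1(4μF, Q=12μC, V=3.00V), C2(2μF, Q=16μC, V=8.00V), C3(1μF, Q=15μC, V=15.00V), C4(4μF, Q=5μC, V=1.25V)
Op 1: CLOSE 4-1: Q_total=17.00, C_total=8.00, V=2.12; Q4=8.50, Q1=8.50; dissipated=3.062
Op 2: CLOSE 1-4: Q_total=17.00, C_total=8.00, V=2.12; Q1=8.50, Q4=8.50; dissipated=0.000
Op 3: CLOSE 3-4: Q_total=23.50, C_total=5.00, V=4.70; Q3=4.70, Q4=18.80; dissipated=66.306
Op 4: CLOSE 3-2: Q_total=20.70, C_total=3.00, V=6.90; Q3=6.90, Q2=13.80; dissipated=3.630
Op 5: CLOSE 3-1: Q_total=15.40, C_total=5.00, V=3.08; Q3=3.08, Q1=12.32; dissipated=9.120
Final charges: Q1=12.32, Q2=13.80, Q3=3.08, Q4=18.80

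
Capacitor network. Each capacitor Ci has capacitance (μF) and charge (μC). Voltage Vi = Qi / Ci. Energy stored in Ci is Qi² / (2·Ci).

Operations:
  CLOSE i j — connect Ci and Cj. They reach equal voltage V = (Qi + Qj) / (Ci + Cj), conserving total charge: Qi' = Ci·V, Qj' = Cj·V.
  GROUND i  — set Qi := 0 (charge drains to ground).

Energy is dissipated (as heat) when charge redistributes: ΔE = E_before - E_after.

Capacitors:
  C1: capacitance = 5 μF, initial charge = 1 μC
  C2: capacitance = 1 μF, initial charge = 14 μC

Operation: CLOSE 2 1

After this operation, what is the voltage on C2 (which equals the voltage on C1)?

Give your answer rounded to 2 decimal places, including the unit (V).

Initial: C1(5μF, Q=1μC, V=0.20V), C2(1μF, Q=14μC, V=14.00V)
Op 1: CLOSE 2-1: Q_total=15.00, C_total=6.00, V=2.50; Q2=2.50, Q1=12.50; dissipated=79.350

Answer: 2.50 V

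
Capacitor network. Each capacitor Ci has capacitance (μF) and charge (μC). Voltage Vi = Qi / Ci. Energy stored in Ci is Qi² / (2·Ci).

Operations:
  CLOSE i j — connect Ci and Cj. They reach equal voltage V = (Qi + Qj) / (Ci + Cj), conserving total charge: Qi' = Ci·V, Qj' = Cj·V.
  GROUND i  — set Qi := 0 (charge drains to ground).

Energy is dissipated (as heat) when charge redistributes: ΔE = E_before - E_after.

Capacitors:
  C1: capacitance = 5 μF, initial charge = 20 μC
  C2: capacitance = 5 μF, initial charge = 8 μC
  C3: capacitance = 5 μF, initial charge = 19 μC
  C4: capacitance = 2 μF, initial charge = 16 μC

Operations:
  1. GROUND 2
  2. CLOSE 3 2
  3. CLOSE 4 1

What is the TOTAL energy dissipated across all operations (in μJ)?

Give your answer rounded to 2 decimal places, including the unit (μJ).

Initial: C1(5μF, Q=20μC, V=4.00V), C2(5μF, Q=8μC, V=1.60V), C3(5μF, Q=19μC, V=3.80V), C4(2μF, Q=16μC, V=8.00V)
Op 1: GROUND 2: Q2=0; energy lost=6.400
Op 2: CLOSE 3-2: Q_total=19.00, C_total=10.00, V=1.90; Q3=9.50, Q2=9.50; dissipated=18.050
Op 3: CLOSE 4-1: Q_total=36.00, C_total=7.00, V=5.14; Q4=10.29, Q1=25.71; dissipated=11.429
Total dissipated: 35.879 μJ

Answer: 35.88 μJ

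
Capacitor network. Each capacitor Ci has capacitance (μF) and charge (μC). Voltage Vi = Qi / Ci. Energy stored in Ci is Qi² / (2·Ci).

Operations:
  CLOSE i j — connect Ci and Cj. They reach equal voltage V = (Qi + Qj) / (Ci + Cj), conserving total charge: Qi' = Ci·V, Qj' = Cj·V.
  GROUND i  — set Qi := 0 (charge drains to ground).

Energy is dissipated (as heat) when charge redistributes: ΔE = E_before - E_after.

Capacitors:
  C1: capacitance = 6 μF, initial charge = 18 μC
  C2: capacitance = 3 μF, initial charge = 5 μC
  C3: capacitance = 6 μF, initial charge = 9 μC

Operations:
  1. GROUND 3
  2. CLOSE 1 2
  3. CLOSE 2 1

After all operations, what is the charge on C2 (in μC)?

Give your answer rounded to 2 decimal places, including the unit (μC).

Initial: C1(6μF, Q=18μC, V=3.00V), C2(3μF, Q=5μC, V=1.67V), C3(6μF, Q=9μC, V=1.50V)
Op 1: GROUND 3: Q3=0; energy lost=6.750
Op 2: CLOSE 1-2: Q_total=23.00, C_total=9.00, V=2.56; Q1=15.33, Q2=7.67; dissipated=1.778
Op 3: CLOSE 2-1: Q_total=23.00, C_total=9.00, V=2.56; Q2=7.67, Q1=15.33; dissipated=0.000
Final charges: Q1=15.33, Q2=7.67, Q3=0.00

Answer: 7.67 μC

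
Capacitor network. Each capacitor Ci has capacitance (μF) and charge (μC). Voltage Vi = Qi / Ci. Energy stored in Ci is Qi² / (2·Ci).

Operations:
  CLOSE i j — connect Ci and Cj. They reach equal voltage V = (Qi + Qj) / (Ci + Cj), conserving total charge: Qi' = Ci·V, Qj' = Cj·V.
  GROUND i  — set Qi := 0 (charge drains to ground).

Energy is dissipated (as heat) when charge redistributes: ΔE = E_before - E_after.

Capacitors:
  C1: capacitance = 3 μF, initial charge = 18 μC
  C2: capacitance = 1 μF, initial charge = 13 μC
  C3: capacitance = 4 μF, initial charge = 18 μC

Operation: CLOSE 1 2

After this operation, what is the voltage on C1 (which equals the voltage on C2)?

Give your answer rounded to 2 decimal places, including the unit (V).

Initial: C1(3μF, Q=18μC, V=6.00V), C2(1μF, Q=13μC, V=13.00V), C3(4μF, Q=18μC, V=4.50V)
Op 1: CLOSE 1-2: Q_total=31.00, C_total=4.00, V=7.75; Q1=23.25, Q2=7.75; dissipated=18.375

Answer: 7.75 V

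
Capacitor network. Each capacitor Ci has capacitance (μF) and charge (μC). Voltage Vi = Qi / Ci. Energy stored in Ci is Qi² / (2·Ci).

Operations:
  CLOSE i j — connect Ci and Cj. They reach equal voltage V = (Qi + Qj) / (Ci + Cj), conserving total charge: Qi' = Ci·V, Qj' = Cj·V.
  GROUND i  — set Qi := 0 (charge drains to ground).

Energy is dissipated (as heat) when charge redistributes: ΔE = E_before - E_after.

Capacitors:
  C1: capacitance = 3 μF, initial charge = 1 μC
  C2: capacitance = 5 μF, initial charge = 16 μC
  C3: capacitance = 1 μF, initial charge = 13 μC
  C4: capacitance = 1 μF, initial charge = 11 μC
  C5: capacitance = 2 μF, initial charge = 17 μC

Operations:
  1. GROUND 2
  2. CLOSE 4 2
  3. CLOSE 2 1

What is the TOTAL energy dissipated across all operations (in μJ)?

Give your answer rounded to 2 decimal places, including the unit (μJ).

Initial: C1(3μF, Q=1μC, V=0.33V), C2(5μF, Q=16μC, V=3.20V), C3(1μF, Q=13μC, V=13.00V), C4(1μF, Q=11μC, V=11.00V), C5(2μF, Q=17μC, V=8.50V)
Op 1: GROUND 2: Q2=0; energy lost=25.600
Op 2: CLOSE 4-2: Q_total=11.00, C_total=6.00, V=1.83; Q4=1.83, Q2=9.17; dissipated=50.417
Op 3: CLOSE 2-1: Q_total=10.17, C_total=8.00, V=1.27; Q2=6.35, Q1=3.81; dissipated=2.109
Total dissipated: 78.126 μJ

Answer: 78.13 μJ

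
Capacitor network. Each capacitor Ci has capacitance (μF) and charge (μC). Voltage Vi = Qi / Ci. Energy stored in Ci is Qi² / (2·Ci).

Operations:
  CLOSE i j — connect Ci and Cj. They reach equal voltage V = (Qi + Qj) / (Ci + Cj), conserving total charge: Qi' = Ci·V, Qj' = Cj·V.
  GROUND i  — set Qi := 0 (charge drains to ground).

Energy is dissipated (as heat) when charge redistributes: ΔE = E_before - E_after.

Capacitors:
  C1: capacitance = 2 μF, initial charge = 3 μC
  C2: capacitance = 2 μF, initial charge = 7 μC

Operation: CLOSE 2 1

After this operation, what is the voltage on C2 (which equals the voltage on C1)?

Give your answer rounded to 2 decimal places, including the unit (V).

Answer: 2.50 V

Derivation:
Initial: C1(2μF, Q=3μC, V=1.50V), C2(2μF, Q=7μC, V=3.50V)
Op 1: CLOSE 2-1: Q_total=10.00, C_total=4.00, V=2.50; Q2=5.00, Q1=5.00; dissipated=2.000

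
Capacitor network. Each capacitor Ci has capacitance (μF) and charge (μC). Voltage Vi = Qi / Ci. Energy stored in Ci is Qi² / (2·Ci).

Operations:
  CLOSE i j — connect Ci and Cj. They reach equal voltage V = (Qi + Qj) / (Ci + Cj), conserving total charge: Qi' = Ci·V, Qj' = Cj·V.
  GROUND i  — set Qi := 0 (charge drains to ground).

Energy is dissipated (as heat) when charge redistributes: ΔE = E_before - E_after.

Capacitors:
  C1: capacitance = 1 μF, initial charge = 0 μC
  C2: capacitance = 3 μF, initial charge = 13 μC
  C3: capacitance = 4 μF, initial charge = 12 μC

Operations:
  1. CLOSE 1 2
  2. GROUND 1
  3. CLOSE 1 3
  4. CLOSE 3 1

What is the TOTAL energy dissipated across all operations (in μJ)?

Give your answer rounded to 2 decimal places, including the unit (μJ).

Answer: 15.92 μJ

Derivation:
Initial: C1(1μF, Q=0μC, V=0.00V), C2(3μF, Q=13μC, V=4.33V), C3(4μF, Q=12μC, V=3.00V)
Op 1: CLOSE 1-2: Q_total=13.00, C_total=4.00, V=3.25; Q1=3.25, Q2=9.75; dissipated=7.042
Op 2: GROUND 1: Q1=0; energy lost=5.281
Op 3: CLOSE 1-3: Q_total=12.00, C_total=5.00, V=2.40; Q1=2.40, Q3=9.60; dissipated=3.600
Op 4: CLOSE 3-1: Q_total=12.00, C_total=5.00, V=2.40; Q3=9.60, Q1=2.40; dissipated=0.000
Total dissipated: 15.923 μJ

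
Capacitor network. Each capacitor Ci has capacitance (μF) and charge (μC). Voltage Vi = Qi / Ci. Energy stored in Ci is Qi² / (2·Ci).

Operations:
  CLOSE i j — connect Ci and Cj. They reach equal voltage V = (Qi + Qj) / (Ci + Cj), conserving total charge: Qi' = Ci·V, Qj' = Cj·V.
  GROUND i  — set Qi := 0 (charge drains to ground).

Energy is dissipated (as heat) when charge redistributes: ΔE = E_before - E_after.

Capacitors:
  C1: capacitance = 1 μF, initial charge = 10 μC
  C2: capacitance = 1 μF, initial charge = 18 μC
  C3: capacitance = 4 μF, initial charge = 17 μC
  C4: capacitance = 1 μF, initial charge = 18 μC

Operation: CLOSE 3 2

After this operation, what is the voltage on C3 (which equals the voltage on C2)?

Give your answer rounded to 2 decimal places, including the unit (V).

Initial: C1(1μF, Q=10μC, V=10.00V), C2(1μF, Q=18μC, V=18.00V), C3(4μF, Q=17μC, V=4.25V), C4(1μF, Q=18μC, V=18.00V)
Op 1: CLOSE 3-2: Q_total=35.00, C_total=5.00, V=7.00; Q3=28.00, Q2=7.00; dissipated=75.625

Answer: 7.00 V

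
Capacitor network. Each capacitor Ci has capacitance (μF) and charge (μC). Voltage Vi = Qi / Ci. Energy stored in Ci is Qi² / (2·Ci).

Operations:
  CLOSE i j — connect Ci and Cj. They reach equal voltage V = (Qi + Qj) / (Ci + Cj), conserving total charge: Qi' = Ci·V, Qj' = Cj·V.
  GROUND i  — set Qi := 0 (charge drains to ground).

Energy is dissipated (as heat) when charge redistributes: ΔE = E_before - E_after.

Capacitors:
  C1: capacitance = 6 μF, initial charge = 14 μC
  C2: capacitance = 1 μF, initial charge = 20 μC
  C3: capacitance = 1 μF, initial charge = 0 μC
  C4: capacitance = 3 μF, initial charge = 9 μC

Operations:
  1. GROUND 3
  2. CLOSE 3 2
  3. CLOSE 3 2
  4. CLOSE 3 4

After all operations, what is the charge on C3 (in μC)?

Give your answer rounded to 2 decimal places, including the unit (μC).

Initial: C1(6μF, Q=14μC, V=2.33V), C2(1μF, Q=20μC, V=20.00V), C3(1μF, Q=0μC, V=0.00V), C4(3μF, Q=9μC, V=3.00V)
Op 1: GROUND 3: Q3=0; energy lost=0.000
Op 2: CLOSE 3-2: Q_total=20.00, C_total=2.00, V=10.00; Q3=10.00, Q2=10.00; dissipated=100.000
Op 3: CLOSE 3-2: Q_total=20.00, C_total=2.00, V=10.00; Q3=10.00, Q2=10.00; dissipated=0.000
Op 4: CLOSE 3-4: Q_total=19.00, C_total=4.00, V=4.75; Q3=4.75, Q4=14.25; dissipated=18.375
Final charges: Q1=14.00, Q2=10.00, Q3=4.75, Q4=14.25

Answer: 4.75 μC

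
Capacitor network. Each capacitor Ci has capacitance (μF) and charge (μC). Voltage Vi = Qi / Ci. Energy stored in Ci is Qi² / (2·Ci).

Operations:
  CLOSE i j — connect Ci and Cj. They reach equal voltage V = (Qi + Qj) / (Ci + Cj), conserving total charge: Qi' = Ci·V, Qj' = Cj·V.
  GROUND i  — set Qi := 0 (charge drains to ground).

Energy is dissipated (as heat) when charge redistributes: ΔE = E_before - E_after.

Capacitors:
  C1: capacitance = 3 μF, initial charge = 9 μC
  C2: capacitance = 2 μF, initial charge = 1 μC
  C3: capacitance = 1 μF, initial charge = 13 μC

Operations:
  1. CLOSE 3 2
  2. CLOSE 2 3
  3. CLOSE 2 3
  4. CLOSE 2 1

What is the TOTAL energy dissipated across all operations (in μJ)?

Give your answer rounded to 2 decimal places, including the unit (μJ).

Answer: 53.75 μJ

Derivation:
Initial: C1(3μF, Q=9μC, V=3.00V), C2(2μF, Q=1μC, V=0.50V), C3(1μF, Q=13μC, V=13.00V)
Op 1: CLOSE 3-2: Q_total=14.00, C_total=3.00, V=4.67; Q3=4.67, Q2=9.33; dissipated=52.083
Op 2: CLOSE 2-3: Q_total=14.00, C_total=3.00, V=4.67; Q2=9.33, Q3=4.67; dissipated=0.000
Op 3: CLOSE 2-3: Q_total=14.00, C_total=3.00, V=4.67; Q2=9.33, Q3=4.67; dissipated=0.000
Op 4: CLOSE 2-1: Q_total=18.33, C_total=5.00, V=3.67; Q2=7.33, Q1=11.00; dissipated=1.667
Total dissipated: 53.750 μJ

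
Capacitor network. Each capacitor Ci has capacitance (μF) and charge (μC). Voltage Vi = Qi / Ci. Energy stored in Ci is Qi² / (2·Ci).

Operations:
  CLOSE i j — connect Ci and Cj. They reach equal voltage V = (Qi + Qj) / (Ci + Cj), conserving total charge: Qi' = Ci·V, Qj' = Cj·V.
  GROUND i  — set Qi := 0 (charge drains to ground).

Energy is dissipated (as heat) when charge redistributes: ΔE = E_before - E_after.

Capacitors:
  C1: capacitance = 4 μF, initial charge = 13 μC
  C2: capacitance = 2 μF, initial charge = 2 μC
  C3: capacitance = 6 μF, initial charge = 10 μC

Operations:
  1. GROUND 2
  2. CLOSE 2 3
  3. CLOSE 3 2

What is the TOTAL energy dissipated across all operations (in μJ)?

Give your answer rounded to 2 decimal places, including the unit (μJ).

Initial: C1(4μF, Q=13μC, V=3.25V), C2(2μF, Q=2μC, V=1.00V), C3(6μF, Q=10μC, V=1.67V)
Op 1: GROUND 2: Q2=0; energy lost=1.000
Op 2: CLOSE 2-3: Q_total=10.00, C_total=8.00, V=1.25; Q2=2.50, Q3=7.50; dissipated=2.083
Op 3: CLOSE 3-2: Q_total=10.00, C_total=8.00, V=1.25; Q3=7.50, Q2=2.50; dissipated=0.000
Total dissipated: 3.083 μJ

Answer: 3.08 μJ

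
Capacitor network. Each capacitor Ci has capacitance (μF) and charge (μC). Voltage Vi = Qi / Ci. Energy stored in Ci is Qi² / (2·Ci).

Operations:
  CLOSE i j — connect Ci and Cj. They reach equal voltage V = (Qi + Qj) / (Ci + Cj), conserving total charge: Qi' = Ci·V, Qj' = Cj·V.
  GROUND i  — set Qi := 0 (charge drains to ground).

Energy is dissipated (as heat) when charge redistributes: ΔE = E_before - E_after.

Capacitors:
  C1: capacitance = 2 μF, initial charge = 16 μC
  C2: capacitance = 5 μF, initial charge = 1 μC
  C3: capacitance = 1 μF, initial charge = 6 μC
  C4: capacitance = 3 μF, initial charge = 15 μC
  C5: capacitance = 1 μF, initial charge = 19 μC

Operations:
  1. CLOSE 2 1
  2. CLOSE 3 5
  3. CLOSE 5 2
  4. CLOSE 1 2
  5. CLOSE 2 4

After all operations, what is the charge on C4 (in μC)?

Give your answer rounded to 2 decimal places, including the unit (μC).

Answer: 12.43 μC

Derivation:
Initial: C1(2μF, Q=16μC, V=8.00V), C2(5μF, Q=1μC, V=0.20V), C3(1μF, Q=6μC, V=6.00V), C4(3μF, Q=15μC, V=5.00V), C5(1μF, Q=19μC, V=19.00V)
Op 1: CLOSE 2-1: Q_total=17.00, C_total=7.00, V=2.43; Q2=12.14, Q1=4.86; dissipated=43.457
Op 2: CLOSE 3-5: Q_total=25.00, C_total=2.00, V=12.50; Q3=12.50, Q5=12.50; dissipated=42.250
Op 3: CLOSE 5-2: Q_total=24.64, C_total=6.00, V=4.11; Q5=4.11, Q2=20.54; dissipated=42.264
Op 4: CLOSE 1-2: Q_total=25.39, C_total=7.00, V=3.63; Q1=7.26, Q2=18.14; dissipated=2.013
Op 5: CLOSE 2-4: Q_total=33.14, C_total=8.00, V=4.14; Q2=20.71, Q4=12.43; dissipated=1.766
Final charges: Q1=7.26, Q2=20.71, Q3=12.50, Q4=12.43, Q5=4.11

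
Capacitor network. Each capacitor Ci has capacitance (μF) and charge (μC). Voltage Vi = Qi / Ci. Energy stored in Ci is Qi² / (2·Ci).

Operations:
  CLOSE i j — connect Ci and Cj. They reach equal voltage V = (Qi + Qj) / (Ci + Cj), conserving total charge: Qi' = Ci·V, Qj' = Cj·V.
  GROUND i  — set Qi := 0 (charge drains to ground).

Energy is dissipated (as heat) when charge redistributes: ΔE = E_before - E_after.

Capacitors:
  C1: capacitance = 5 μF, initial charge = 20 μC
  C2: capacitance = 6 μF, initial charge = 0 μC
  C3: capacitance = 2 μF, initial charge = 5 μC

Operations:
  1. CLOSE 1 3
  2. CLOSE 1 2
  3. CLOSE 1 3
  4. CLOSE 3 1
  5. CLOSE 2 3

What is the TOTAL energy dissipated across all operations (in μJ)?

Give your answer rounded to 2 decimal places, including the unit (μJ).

Initial: C1(5μF, Q=20μC, V=4.00V), C2(6μF, Q=0μC, V=0.00V), C3(2μF, Q=5μC, V=2.50V)
Op 1: CLOSE 1-3: Q_total=25.00, C_total=7.00, V=3.57; Q1=17.86, Q3=7.14; dissipated=1.607
Op 2: CLOSE 1-2: Q_total=17.86, C_total=11.00, V=1.62; Q1=8.12, Q2=9.74; dissipated=17.393
Op 3: CLOSE 1-3: Q_total=15.26, C_total=7.00, V=2.18; Q1=10.90, Q3=4.36; dissipated=2.711
Op 4: CLOSE 3-1: Q_total=15.26, C_total=7.00, V=2.18; Q3=4.36, Q1=10.90; dissipated=0.000
Op 5: CLOSE 2-3: Q_total=14.10, C_total=8.00, V=1.76; Q2=10.58, Q3=3.53; dissipated=0.232
Total dissipated: 21.943 μJ

Answer: 21.94 μJ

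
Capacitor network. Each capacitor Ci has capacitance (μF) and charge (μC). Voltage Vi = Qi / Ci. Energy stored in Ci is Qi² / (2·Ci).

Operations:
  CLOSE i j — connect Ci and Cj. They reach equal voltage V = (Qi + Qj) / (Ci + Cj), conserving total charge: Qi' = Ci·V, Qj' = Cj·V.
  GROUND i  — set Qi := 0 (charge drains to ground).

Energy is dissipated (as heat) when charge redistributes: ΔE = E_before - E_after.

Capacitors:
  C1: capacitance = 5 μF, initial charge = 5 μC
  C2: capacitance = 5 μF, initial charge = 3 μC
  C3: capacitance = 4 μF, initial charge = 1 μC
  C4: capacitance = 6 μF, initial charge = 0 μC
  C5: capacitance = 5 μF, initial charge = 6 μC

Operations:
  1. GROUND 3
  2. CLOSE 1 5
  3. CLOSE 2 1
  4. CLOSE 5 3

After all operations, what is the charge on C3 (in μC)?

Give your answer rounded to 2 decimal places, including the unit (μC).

Initial: C1(5μF, Q=5μC, V=1.00V), C2(5μF, Q=3μC, V=0.60V), C3(4μF, Q=1μC, V=0.25V), C4(6μF, Q=0μC, V=0.00V), C5(5μF, Q=6μC, V=1.20V)
Op 1: GROUND 3: Q3=0; energy lost=0.125
Op 2: CLOSE 1-5: Q_total=11.00, C_total=10.00, V=1.10; Q1=5.50, Q5=5.50; dissipated=0.050
Op 3: CLOSE 2-1: Q_total=8.50, C_total=10.00, V=0.85; Q2=4.25, Q1=4.25; dissipated=0.312
Op 4: CLOSE 5-3: Q_total=5.50, C_total=9.00, V=0.61; Q5=3.06, Q3=2.44; dissipated=1.344
Final charges: Q1=4.25, Q2=4.25, Q3=2.44, Q4=0.00, Q5=3.06

Answer: 2.44 μC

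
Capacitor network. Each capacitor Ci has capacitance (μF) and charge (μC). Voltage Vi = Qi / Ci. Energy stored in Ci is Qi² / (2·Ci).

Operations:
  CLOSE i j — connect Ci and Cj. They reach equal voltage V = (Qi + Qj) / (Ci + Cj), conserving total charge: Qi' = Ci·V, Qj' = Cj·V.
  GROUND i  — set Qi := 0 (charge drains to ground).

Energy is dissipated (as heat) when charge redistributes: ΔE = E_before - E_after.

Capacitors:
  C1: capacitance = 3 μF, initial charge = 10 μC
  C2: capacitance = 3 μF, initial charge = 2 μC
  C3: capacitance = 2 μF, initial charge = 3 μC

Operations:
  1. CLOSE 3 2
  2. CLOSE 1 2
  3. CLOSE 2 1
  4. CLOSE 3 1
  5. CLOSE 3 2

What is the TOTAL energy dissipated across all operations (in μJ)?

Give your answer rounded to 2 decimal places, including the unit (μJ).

Initial: C1(3μF, Q=10μC, V=3.33V), C2(3μF, Q=2μC, V=0.67V), C3(2μF, Q=3μC, V=1.50V)
Op 1: CLOSE 3-2: Q_total=5.00, C_total=5.00, V=1.00; Q3=2.00, Q2=3.00; dissipated=0.417
Op 2: CLOSE 1-2: Q_total=13.00, C_total=6.00, V=2.17; Q1=6.50, Q2=6.50; dissipated=4.083
Op 3: CLOSE 2-1: Q_total=13.00, C_total=6.00, V=2.17; Q2=6.50, Q1=6.50; dissipated=0.000
Op 4: CLOSE 3-1: Q_total=8.50, C_total=5.00, V=1.70; Q3=3.40, Q1=5.10; dissipated=0.817
Op 5: CLOSE 3-2: Q_total=9.90, C_total=5.00, V=1.98; Q3=3.96, Q2=5.94; dissipated=0.131
Total dissipated: 5.447 μJ

Answer: 5.45 μJ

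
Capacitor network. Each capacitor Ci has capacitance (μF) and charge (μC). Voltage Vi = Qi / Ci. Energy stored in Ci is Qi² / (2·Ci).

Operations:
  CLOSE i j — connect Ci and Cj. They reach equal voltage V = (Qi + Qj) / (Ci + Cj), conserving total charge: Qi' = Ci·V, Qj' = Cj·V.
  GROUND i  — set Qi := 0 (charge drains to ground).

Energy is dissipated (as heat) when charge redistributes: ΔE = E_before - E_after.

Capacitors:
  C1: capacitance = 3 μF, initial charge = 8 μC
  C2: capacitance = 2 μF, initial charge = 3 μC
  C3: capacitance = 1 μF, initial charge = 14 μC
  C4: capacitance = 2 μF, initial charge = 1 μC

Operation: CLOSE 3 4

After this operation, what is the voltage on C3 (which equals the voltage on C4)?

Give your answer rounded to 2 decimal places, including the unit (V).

Answer: 5.00 V

Derivation:
Initial: C1(3μF, Q=8μC, V=2.67V), C2(2μF, Q=3μC, V=1.50V), C3(1μF, Q=14μC, V=14.00V), C4(2μF, Q=1μC, V=0.50V)
Op 1: CLOSE 3-4: Q_total=15.00, C_total=3.00, V=5.00; Q3=5.00, Q4=10.00; dissipated=60.750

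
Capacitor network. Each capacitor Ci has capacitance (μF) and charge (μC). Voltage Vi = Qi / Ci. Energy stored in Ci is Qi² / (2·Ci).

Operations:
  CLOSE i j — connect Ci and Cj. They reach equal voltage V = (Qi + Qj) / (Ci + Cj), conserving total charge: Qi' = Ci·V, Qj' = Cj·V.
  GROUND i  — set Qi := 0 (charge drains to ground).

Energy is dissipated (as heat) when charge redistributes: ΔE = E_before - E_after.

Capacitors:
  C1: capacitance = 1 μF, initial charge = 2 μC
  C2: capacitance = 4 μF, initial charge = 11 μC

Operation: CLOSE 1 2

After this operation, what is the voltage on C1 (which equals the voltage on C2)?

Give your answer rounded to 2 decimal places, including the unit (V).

Initial: C1(1μF, Q=2μC, V=2.00V), C2(4μF, Q=11μC, V=2.75V)
Op 1: CLOSE 1-2: Q_total=13.00, C_total=5.00, V=2.60; Q1=2.60, Q2=10.40; dissipated=0.225

Answer: 2.60 V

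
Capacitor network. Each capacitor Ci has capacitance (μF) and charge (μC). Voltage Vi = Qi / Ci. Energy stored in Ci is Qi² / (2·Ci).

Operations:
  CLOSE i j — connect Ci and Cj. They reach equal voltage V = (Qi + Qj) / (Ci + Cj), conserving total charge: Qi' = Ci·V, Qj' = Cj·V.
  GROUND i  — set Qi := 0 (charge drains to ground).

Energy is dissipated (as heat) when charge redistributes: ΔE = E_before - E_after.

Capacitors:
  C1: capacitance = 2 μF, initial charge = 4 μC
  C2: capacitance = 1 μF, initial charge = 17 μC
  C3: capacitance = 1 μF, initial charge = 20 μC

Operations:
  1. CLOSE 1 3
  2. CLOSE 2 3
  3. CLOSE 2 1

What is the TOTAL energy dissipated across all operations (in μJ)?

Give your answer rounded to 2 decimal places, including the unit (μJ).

Initial: C1(2μF, Q=4μC, V=2.00V), C2(1μF, Q=17μC, V=17.00V), C3(1μF, Q=20μC, V=20.00V)
Op 1: CLOSE 1-3: Q_total=24.00, C_total=3.00, V=8.00; Q1=16.00, Q3=8.00; dissipated=108.000
Op 2: CLOSE 2-3: Q_total=25.00, C_total=2.00, V=12.50; Q2=12.50, Q3=12.50; dissipated=20.250
Op 3: CLOSE 2-1: Q_total=28.50, C_total=3.00, V=9.50; Q2=9.50, Q1=19.00; dissipated=6.750
Total dissipated: 135.000 μJ

Answer: 135.00 μJ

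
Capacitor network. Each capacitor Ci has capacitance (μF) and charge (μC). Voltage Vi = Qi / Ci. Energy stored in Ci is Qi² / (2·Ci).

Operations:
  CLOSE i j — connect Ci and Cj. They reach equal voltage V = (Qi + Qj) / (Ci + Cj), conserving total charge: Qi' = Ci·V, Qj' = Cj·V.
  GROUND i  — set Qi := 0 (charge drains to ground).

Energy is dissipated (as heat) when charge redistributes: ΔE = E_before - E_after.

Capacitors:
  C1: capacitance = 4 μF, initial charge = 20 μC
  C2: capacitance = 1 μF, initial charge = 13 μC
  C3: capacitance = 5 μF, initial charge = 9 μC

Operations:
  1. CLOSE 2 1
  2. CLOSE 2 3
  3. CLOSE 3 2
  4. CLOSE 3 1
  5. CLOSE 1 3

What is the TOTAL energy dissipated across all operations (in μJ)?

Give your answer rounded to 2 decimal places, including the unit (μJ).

Answer: 52.98 μJ

Derivation:
Initial: C1(4μF, Q=20μC, V=5.00V), C2(1μF, Q=13μC, V=13.00V), C3(5μF, Q=9μC, V=1.80V)
Op 1: CLOSE 2-1: Q_total=33.00, C_total=5.00, V=6.60; Q2=6.60, Q1=26.40; dissipated=25.600
Op 2: CLOSE 2-3: Q_total=15.60, C_total=6.00, V=2.60; Q2=2.60, Q3=13.00; dissipated=9.600
Op 3: CLOSE 3-2: Q_total=15.60, C_total=6.00, V=2.60; Q3=13.00, Q2=2.60; dissipated=0.000
Op 4: CLOSE 3-1: Q_total=39.40, C_total=9.00, V=4.38; Q3=21.89, Q1=17.51; dissipated=17.778
Op 5: CLOSE 1-3: Q_total=39.40, C_total=9.00, V=4.38; Q1=17.51, Q3=21.89; dissipated=0.000
Total dissipated: 52.978 μJ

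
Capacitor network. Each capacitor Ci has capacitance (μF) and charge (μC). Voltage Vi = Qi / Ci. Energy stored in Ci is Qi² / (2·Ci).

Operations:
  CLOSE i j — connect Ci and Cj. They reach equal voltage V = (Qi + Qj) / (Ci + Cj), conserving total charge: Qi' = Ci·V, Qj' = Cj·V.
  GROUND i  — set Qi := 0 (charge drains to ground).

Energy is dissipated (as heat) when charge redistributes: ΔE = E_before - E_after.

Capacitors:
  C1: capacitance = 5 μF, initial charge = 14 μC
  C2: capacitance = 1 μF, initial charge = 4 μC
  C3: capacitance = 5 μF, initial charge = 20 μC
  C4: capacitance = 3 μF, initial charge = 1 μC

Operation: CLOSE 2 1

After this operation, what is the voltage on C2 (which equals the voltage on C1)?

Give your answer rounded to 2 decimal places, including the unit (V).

Initial: C1(5μF, Q=14μC, V=2.80V), C2(1μF, Q=4μC, V=4.00V), C3(5μF, Q=20μC, V=4.00V), C4(3μF, Q=1μC, V=0.33V)
Op 1: CLOSE 2-1: Q_total=18.00, C_total=6.00, V=3.00; Q2=3.00, Q1=15.00; dissipated=0.600

Answer: 3.00 V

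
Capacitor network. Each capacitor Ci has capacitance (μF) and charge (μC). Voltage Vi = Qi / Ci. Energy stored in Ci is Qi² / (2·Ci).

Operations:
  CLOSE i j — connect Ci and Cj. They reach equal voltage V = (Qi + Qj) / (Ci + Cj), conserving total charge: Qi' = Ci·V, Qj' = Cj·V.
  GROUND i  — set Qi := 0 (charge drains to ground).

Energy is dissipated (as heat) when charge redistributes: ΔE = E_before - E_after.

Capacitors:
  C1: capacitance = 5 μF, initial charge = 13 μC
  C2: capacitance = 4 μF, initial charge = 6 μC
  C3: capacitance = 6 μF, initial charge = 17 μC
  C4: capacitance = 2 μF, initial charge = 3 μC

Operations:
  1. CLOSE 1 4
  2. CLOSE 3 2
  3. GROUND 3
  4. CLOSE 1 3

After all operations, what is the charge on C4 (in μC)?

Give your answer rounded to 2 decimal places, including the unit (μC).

Answer: 4.57 μC

Derivation:
Initial: C1(5μF, Q=13μC, V=2.60V), C2(4μF, Q=6μC, V=1.50V), C3(6μF, Q=17μC, V=2.83V), C4(2μF, Q=3μC, V=1.50V)
Op 1: CLOSE 1-4: Q_total=16.00, C_total=7.00, V=2.29; Q1=11.43, Q4=4.57; dissipated=0.864
Op 2: CLOSE 3-2: Q_total=23.00, C_total=10.00, V=2.30; Q3=13.80, Q2=9.20; dissipated=2.133
Op 3: GROUND 3: Q3=0; energy lost=15.870
Op 4: CLOSE 1-3: Q_total=11.43, C_total=11.00, V=1.04; Q1=5.19, Q3=6.23; dissipated=7.124
Final charges: Q1=5.19, Q2=9.20, Q3=6.23, Q4=4.57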